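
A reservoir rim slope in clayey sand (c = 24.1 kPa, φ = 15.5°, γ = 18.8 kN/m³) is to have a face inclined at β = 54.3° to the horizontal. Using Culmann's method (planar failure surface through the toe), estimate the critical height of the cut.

Culmann's analysis gives the critical failure plane at α_cr = (β + φ)/2 = (54.3 + 15.5)/2 = 34.9°, and the critical height
H_c = (4c/γ) · sinβ cosφ / [1 − cos(β − φ)]
    = (4·24.1/18.8) · sin54.3°·cos15.5° / [1 − cos(38.8°)]
    = 5.128 · 0.8121·0.9636 / [1 − 0.7793]
    = 5.128 · 0.7825 / 0.2207
    = 18.18 m

H_c = 18.18 m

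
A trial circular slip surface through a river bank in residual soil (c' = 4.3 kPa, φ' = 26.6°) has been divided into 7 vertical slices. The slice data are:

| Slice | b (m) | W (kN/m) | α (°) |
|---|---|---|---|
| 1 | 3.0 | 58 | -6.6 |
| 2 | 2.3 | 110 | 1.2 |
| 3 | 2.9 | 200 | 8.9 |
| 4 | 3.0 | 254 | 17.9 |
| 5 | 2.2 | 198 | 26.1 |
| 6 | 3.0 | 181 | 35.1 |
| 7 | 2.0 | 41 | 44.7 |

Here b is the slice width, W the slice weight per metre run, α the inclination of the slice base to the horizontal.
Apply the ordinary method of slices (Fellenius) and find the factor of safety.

FS = 1.75

Ordinary method of slices: FS = Σ[c'·Δl_i + (W_i cosα_i)·tanφ'] / Σ W_i sinα_i, with Δl_i = b_i / cosα_i.
Slice 1: Δl = 3.0/cos(-6.6°) = 3.020 m; N'_1 = 58·cos(-6.6°) = 57.6; c'Δl = 12.99; W sinα = -6.7
Slice 2: Δl = 2.3/cos1.2° = 2.301 m; N'_2 = 110·cos1.2° = 110.0; c'Δl = 9.89; W sinα = 2.3
Slice 3: Δl = 2.9/cos8.9° = 2.935 m; N'_3 = 200·cos8.9° = 197.6; c'Δl = 12.62; W sinα = 30.9
Slice 4: Δl = 3.0/cos17.9° = 3.153 m; N'_4 = 254·cos17.9° = 241.7; c'Δl = 13.56; W sinα = 78.1
Slice 5: Δl = 2.2/cos26.1° = 2.450 m; N'_5 = 198·cos26.1° = 177.8; c'Δl = 10.53; W sinα = 87.1
Slice 6: Δl = 3.0/cos35.1° = 3.667 m; N'_6 = 181·cos35.1° = 148.1; c'Δl = 15.77; W sinα = 104.1
Slice 7: Δl = 2.0/cos44.7° = 2.814 m; N'_7 = 41·cos44.7° = 29.1; c'Δl = 12.10; W sinα = 28.8
Σc'Δl = 87.5 kN/m; ΣN' = 961.9 kN/m; ΣW sinα = 324.7 kN/m
Resisting = 87.5 + 961.9·tan26.6° = 87.5 + 481.7 = 569.2 kN/m
FS = 569.2 / 324.7 = 1.753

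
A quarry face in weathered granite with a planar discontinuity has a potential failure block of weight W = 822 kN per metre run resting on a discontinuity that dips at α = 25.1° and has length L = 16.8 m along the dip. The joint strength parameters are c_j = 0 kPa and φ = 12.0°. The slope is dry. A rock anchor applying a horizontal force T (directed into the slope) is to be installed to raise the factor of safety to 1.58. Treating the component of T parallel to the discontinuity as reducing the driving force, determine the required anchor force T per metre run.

T = 258 kN/m

Resolving forces along and normal to the sliding plane, with the horizontal anchor force T adding T·sinα to the effective normal force and T·cosα acting up the plane against the driving force:
FS = [c_jL + (W cosα + T sinα) tanφ] / [W sinα − T cosα]
Without the anchor: N' = 744.4 kN/m, driving T_d = 348.7 kN/m, resisting R = 0·16.8 + 744.4·tan12.0° = 158.2 kN/m, FS = 0.45.
Setting FS = 1.58 and solving for T:
1.58·(348.7 − T cos25.1°) = 158.2 + T sin25.1°·tan12.0°
T·(sin25.1°·tan12.0° + 1.58·cos25.1°) = 1.58·348.7 − 158.2
T·(0.4242·0.2126 + 1.58·0.9056) = 550.9 − 158.2 = 392.7
T·1.5210 = 392.7
T = 258.2 kN/m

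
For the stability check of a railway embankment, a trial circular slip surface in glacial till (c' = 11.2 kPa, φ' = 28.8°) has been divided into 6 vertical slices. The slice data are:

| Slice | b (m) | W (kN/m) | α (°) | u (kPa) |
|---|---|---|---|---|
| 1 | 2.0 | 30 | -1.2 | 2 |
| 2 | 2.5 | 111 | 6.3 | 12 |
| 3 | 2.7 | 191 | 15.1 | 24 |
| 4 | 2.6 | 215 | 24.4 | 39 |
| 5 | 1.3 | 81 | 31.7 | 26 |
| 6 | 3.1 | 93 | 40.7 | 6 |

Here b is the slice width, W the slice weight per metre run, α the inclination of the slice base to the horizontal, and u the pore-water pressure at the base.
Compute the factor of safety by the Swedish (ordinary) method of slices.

FS = 1.53

Ordinary method of slices: FS = Σ[c'·Δl_i + (W_i cosα_i − u_i·Δl_i)·tanφ'] / Σ W_i sinα_i, with Δl_i = b_i / cosα_i.
Slice 1: Δl = 2.0/cos(-1.2°) = 2.000 m; N'_1 = 30·cos(-1.2°) − 2·2.000 = 26.0; c'Δl = 22.40; W sinα = -0.6
Slice 2: Δl = 2.5/cos6.3° = 2.515 m; N'_2 = 111·cos6.3° − 12·2.515 = 80.1; c'Δl = 28.17; W sinα = 12.2
Slice 3: Δl = 2.7/cos15.1° = 2.797 m; N'_3 = 191·cos15.1° − 24·2.797 = 117.3; c'Δl = 31.32; W sinα = 49.8
Slice 4: Δl = 2.6/cos24.4° = 2.855 m; N'_4 = 215·cos24.4° − 39·2.855 = 84.5; c'Δl = 31.98; W sinα = 88.8
Slice 5: Δl = 1.3/cos31.7° = 1.528 m; N'_5 = 81·cos31.7° − 26·1.528 = 29.2; c'Δl = 17.11; W sinα = 42.6
Slice 6: Δl = 3.1/cos40.7° = 4.089 m; N'_6 = 93·cos40.7° − 6·4.089 = 46.0; c'Δl = 45.80; W sinα = 60.6
Σc'Δl = 176.8 kN/m; ΣN' = 383.0 kN/m; ΣW sinα = 253.3 kN/m
Resisting = 176.8 + 383.0·tan28.8° = 176.8 + 210.6 = 387.4 kN/m
FS = 387.4 / 253.3 = 1.529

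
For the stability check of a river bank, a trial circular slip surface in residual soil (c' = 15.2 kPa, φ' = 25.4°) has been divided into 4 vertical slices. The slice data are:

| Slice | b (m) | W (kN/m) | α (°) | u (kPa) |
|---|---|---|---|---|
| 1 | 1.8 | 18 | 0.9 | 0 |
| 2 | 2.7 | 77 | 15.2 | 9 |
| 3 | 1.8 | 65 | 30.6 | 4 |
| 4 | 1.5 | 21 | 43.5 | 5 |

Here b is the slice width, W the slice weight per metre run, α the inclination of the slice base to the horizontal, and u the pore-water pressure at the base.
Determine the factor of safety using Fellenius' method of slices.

Ordinary method of slices: FS = Σ[c'·Δl_i + (W_i cosα_i − u_i·Δl_i)·tanφ'] / Σ W_i sinα_i, with Δl_i = b_i / cosα_i.
Slice 1: Δl = 1.8/cos0.9° = 1.800 m; N'_1 = 18·cos0.9° − 0·1.800 = 18.0; c'Δl = 27.36; W sinα = 0.3
Slice 2: Δl = 2.7/cos15.2° = 2.798 m; N'_2 = 77·cos15.2° − 9·2.798 = 49.1; c'Δl = 42.53; W sinα = 20.2
Slice 3: Δl = 1.8/cos30.6° = 2.091 m; N'_3 = 65·cos30.6° − 4·2.091 = 47.6; c'Δl = 31.79; W sinα = 33.1
Slice 4: Δl = 1.5/cos43.5° = 2.068 m; N'_4 = 21·cos43.5° − 5·2.068 = 4.9; c'Δl = 31.43; W sinα = 14.5
Σc'Δl = 133.1 kN/m; ΣN' = 119.6 kN/m; ΣW sinα = 68.0 kN/m
Resisting = 133.1 + 119.6·tan25.4° = 133.1 + 56.8 = 189.9 kN/m
FS = 189.9 / 68.0 = 2.792

FS = 2.79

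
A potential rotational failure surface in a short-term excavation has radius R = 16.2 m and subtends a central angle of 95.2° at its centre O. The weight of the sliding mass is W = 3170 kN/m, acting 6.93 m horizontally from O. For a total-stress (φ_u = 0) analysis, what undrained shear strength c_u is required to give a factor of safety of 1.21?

FS = c_u·L_a·R / (W·d), so c_u = FS·W·d / (L_a·R).
Arc length L_a = R·θ = 16.2·(95.2°·π/180) = 16.2·1.6616 = 26.92 m
c_u = 1.21·3170·6.93 / (26.92·16.2) = 26581.4 / 436.06 = 60.96 kPa

c_u = 61.0 kPa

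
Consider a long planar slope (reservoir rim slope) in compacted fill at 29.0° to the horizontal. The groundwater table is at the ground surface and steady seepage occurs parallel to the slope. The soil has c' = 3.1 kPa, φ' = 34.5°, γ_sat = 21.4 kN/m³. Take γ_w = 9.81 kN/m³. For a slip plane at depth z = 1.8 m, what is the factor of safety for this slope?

With seepage parallel to the slope and the water table at the surface, the effective normal stress on the slip plane uses the buoyant unit weight γ' = γ_sat − γ_w while the driving shear stress uses γ_sat:
FS = [c' + γ' z cos²β tanφ'] / [γ_sat z sinβ cosβ]
γ' = 21.4 − 9.81 = 11.59 kN/m³
Numerator = 3.1 + 11.59·1.8·cos²29.0°·tan34.5° = 3.1 + 11.59·1.8·0.7650·0.6873 = 14.068 kPa
Denominator = 21.4·1.8·sin29.0°·cos29.0° = 21.4·1.8·0.4848·0.8746 = 16.333 kPa
FS = 14.068 / 16.333 = 0.861

FS = 0.86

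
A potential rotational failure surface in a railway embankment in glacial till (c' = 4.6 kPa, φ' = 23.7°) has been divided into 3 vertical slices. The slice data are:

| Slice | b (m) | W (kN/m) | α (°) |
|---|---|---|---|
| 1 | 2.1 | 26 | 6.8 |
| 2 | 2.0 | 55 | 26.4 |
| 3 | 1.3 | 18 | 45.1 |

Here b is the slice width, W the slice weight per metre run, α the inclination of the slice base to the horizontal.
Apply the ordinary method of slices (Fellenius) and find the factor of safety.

Ordinary method of slices: FS = Σ[c'·Δl_i + (W_i cosα_i)·tanφ'] / Σ W_i sinα_i, with Δl_i = b_i / cosα_i.
Slice 1: Δl = 2.1/cos6.8° = 2.115 m; N'_1 = 26·cos6.8° = 25.8; c'Δl = 9.73; W sinα = 3.1
Slice 2: Δl = 2.0/cos26.4° = 2.233 m; N'_2 = 55·cos26.4° = 49.3; c'Δl = 10.27; W sinα = 24.5
Slice 3: Δl = 1.3/cos45.1° = 1.842 m; N'_3 = 18·cos45.1° = 12.7; c'Δl = 8.47; W sinα = 12.8
Σc'Δl = 28.5 kN/m; ΣN' = 87.8 kN/m; ΣW sinα = 40.3 kN/m
Resisting = 28.5 + 87.8·tan23.7° = 28.5 + 38.5 = 67.0 kN/m
FS = 67.0 / 40.3 = 1.663

FS = 1.66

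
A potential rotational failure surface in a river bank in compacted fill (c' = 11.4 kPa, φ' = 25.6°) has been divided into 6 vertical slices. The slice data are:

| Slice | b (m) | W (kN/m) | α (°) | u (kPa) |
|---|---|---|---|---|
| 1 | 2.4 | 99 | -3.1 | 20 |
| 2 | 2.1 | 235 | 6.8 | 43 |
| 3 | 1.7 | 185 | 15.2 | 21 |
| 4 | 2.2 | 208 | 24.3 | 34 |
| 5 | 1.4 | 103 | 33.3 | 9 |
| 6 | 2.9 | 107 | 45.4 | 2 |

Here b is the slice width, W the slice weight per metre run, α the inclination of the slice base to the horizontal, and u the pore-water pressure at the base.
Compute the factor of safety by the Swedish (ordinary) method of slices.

Ordinary method of slices: FS = Σ[c'·Δl_i + (W_i cosα_i − u_i·Δl_i)·tanφ'] / Σ W_i sinα_i, with Δl_i = b_i / cosα_i.
Slice 1: Δl = 2.4/cos(-3.1°) = 2.404 m; N'_1 = 99·cos(-3.1°) − 20·2.404 = 50.8; c'Δl = 27.40; W sinα = -5.4
Slice 2: Δl = 2.1/cos6.8° = 2.115 m; N'_2 = 235·cos6.8° − 43·2.115 = 142.4; c'Δl = 24.11; W sinα = 27.8
Slice 3: Δl = 1.7/cos15.2° = 1.762 m; N'_3 = 185·cos15.2° − 21·1.762 = 141.5; c'Δl = 20.08; W sinα = 48.5
Slice 4: Δl = 2.2/cos24.3° = 2.414 m; N'_4 = 208·cos24.3° − 34·2.414 = 107.5; c'Δl = 27.52; W sinα = 85.6
Slice 5: Δl = 1.4/cos33.3° = 1.675 m; N'_5 = 103·cos33.3° − 9·1.675 = 71.0; c'Δl = 19.10; W sinα = 56.5
Slice 6: Δl = 2.9/cos45.4° = 4.130 m; N'_6 = 107·cos45.4° − 2·4.130 = 66.9; c'Δl = 47.08; W sinα = 76.2
Σc'Δl = 165.3 kN/m; ΣN' = 580.1 kN/m; ΣW sinα = 289.3 kN/m
Resisting = 165.3 + 580.1·tan25.6° = 165.3 + 277.9 = 443.2 kN/m
FS = 443.2 / 289.3 = 1.532

FS = 1.53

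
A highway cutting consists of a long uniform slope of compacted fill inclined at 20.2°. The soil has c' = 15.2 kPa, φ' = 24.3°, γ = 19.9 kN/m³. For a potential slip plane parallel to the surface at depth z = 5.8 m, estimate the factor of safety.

For an infinite slope with a slip plane parallel to the surface (no pore pressure): FS = [c' + γz cos²β tanφ'] / [γz sinβ cosβ].
γz = 19.9·5.8 = 115.42 kN/m²
Numerator = 15.2 + 115.42·cos²20.2°·tan24.3° = 15.2 + 115.42·0.8808·0.4515 = 61.101 kPa
Denominator = 115.42·sin20.2°·cos20.2° = 115.42·0.3453·0.9385 = 37.403 kPa
FS = 61.101 / 37.403 = 1.634

FS = 1.63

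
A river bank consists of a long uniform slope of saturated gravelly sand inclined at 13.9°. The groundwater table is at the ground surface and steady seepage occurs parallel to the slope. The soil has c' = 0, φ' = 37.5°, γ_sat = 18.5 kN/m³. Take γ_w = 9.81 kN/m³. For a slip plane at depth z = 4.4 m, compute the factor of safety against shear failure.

With seepage parallel to the slope and the water table at the surface, the effective normal stress on the slip plane uses the buoyant unit weight γ' = γ_sat − γ_w while the driving shear stress uses γ_sat:
FS = [c' + γ' z cos²β tanφ'] / [γ_sat z sinβ cosβ]
(For c' = 0 this reduces to FS = (γ'/γ_sat)·tanφ'/tanβ.)
γ' = 18.5 − 9.81 = 8.69 kN/m³
Numerator = 0.0 + 8.69·4.4·cos²13.9°·tan37.5° = 0.0 + 8.69·4.4·0.9423·0.7673 = 27.646 kPa
Denominator = 18.5·4.4·sin13.9°·cos13.9° = 18.5·4.4·0.2402·0.9707 = 18.982 kPa
FS = 27.646 / 18.982 = 1.456

FS = 1.46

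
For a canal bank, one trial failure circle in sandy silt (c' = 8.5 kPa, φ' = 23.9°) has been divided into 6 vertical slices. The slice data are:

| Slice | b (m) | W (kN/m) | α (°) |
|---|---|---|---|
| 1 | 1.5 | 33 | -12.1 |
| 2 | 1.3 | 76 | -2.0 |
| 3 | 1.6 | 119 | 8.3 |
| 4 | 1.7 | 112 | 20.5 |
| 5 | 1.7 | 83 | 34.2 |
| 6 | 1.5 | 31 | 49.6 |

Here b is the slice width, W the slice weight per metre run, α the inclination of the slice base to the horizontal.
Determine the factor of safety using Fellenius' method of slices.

Ordinary method of slices: FS = Σ[c'·Δl_i + (W_i cosα_i)·tanφ'] / Σ W_i sinα_i, with Δl_i = b_i / cosα_i.
Slice 1: Δl = 1.5/cos(-12.1°) = 1.534 m; N'_1 = 33·cos(-12.1°) = 32.3; c'Δl = 13.04; W sinα = -6.9
Slice 2: Δl = 1.3/cos(-2.0°) = 1.301 m; N'_2 = 76·cos(-2.0°) = 76.0; c'Δl = 11.06; W sinα = -2.7
Slice 3: Δl = 1.6/cos8.3° = 1.617 m; N'_3 = 119·cos8.3° = 117.8; c'Δl = 13.74; W sinα = 17.2
Slice 4: Δl = 1.7/cos20.5° = 1.815 m; N'_4 = 112·cos20.5° = 104.9; c'Δl = 15.43; W sinα = 39.2
Slice 5: Δl = 1.7/cos34.2° = 2.055 m; N'_5 = 83·cos34.2° = 68.6; c'Δl = 17.47; W sinα = 46.7
Slice 6: Δl = 1.5/cos49.6° = 2.314 m; N'_6 = 31·cos49.6° = 20.1; c'Δl = 19.67; W sinα = 23.6
Σc'Δl = 90.4 kN/m; ΣN' = 419.6 kN/m; ΣW sinα = 117.1 kN/m
Resisting = 90.4 + 419.6·tan23.9° = 90.4 + 186.0 = 276.4 kN/m
FS = 276.4 / 117.1 = 2.360

FS = 2.36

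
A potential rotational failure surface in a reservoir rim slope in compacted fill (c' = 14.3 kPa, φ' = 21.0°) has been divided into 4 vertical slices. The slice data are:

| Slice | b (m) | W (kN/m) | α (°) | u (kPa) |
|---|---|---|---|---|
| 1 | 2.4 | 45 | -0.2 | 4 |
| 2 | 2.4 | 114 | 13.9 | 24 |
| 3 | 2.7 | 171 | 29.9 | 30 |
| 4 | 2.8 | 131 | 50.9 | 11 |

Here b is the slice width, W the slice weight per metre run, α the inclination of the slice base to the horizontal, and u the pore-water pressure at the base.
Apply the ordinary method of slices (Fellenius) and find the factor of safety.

Ordinary method of slices: FS = Σ[c'·Δl_i + (W_i cosα_i − u_i·Δl_i)·tanφ'] / Σ W_i sinα_i, with Δl_i = b_i / cosα_i.
Slice 1: Δl = 2.4/cos(-0.2°) = 2.400 m; N'_1 = 45·cos(-0.2°) − 4·2.400 = 35.4; c'Δl = 34.32; W sinα = -0.2
Slice 2: Δl = 2.4/cos13.9° = 2.472 m; N'_2 = 114·cos13.9° − 24·2.472 = 51.3; c'Δl = 35.36; W sinα = 27.4
Slice 3: Δl = 2.7/cos29.9° = 3.115 m; N'_3 = 171·cos29.9° − 30·3.115 = 54.8; c'Δl = 44.54; W sinα = 85.2
Slice 4: Δl = 2.8/cos50.9° = 4.440 m; N'_4 = 131·cos50.9° − 11·4.440 = 33.8; c'Δl = 63.49; W sinα = 101.7
Σc'Δl = 177.7 kN/m; ΣN' = 175.3 kN/m; ΣW sinα = 214.1 kN/m
Resisting = 177.7 + 175.3·tan21.0° = 177.7 + 67.3 = 245.0 kN/m
FS = 245.0 / 214.1 = 1.144

FS = 1.14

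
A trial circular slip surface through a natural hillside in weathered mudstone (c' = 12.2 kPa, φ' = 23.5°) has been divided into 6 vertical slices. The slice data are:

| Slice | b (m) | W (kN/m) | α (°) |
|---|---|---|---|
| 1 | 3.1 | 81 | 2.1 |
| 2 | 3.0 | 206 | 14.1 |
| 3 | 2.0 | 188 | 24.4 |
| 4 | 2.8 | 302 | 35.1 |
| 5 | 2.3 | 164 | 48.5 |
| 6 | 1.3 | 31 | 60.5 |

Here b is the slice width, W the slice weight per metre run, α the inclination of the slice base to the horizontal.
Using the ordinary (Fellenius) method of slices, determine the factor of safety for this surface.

Ordinary method of slices: FS = Σ[c'·Δl_i + (W_i cosα_i)·tanφ'] / Σ W_i sinα_i, with Δl_i = b_i / cosα_i.
Slice 1: Δl = 3.1/cos2.1° = 3.102 m; N'_1 = 81·cos2.1° = 80.9; c'Δl = 37.85; W sinα = 3.0
Slice 2: Δl = 3.0/cos14.1° = 3.093 m; N'_2 = 206·cos14.1° = 199.8; c'Δl = 37.74; W sinα = 50.2
Slice 3: Δl = 2.0/cos24.4° = 2.196 m; N'_3 = 188·cos24.4° = 171.2; c'Δl = 26.79; W sinα = 77.7
Slice 4: Δl = 2.8/cos35.1° = 3.422 m; N'_4 = 302·cos35.1° = 247.1; c'Δl = 41.75; W sinα = 173.7
Slice 5: Δl = 2.3/cos48.5° = 3.471 m; N'_5 = 164·cos48.5° = 108.7; c'Δl = 42.35; W sinα = 122.8
Slice 6: Δl = 1.3/cos60.5° = 2.640 m; N'_6 = 31·cos60.5° = 15.3; c'Δl = 32.21; W sinα = 27.0
Σc'Δl = 218.7 kN/m; ΣN' = 823.0 kN/m; ΣW sinα = 454.3 kN/m
Resisting = 218.7 + 823.0·tan23.5° = 218.7 + 357.8 = 576.5 kN/m
FS = 576.5 / 454.3 = 1.269

FS = 1.27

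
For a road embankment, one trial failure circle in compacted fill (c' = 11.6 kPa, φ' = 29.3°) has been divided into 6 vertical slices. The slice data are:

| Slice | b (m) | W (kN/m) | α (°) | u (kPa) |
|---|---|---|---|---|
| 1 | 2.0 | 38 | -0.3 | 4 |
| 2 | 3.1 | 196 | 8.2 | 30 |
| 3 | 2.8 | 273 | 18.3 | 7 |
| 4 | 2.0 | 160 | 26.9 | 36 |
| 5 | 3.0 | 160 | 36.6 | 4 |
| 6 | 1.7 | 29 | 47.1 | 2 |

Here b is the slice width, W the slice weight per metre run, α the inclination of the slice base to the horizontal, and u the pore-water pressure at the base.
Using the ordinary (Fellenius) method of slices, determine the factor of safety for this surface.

Ordinary method of slices: FS = Σ[c'·Δl_i + (W_i cosα_i − u_i·Δl_i)·tanφ'] / Σ W_i sinα_i, with Δl_i = b_i / cosα_i.
Slice 1: Δl = 2.0/cos(-0.3°) = 2.000 m; N'_1 = 38·cos(-0.3°) − 4·2.000 = 30.0; c'Δl = 23.20; W sinα = -0.2
Slice 2: Δl = 3.1/cos8.2° = 3.132 m; N'_2 = 196·cos8.2° − 30·3.132 = 100.0; c'Δl = 36.33; W sinα = 28.0
Slice 3: Δl = 2.8/cos18.3° = 2.949 m; N'_3 = 273·cos18.3° − 7·2.949 = 238.5; c'Δl = 34.21; W sinα = 85.7
Slice 4: Δl = 2.0/cos26.9° = 2.243 m; N'_4 = 160·cos26.9° − 36·2.243 = 62.0; c'Δl = 26.01; W sinα = 72.4
Slice 5: Δl = 3.0/cos36.6° = 3.737 m; N'_5 = 160·cos36.6° − 4·3.737 = 113.5; c'Δl = 43.35; W sinα = 95.4
Slice 6: Δl = 1.7/cos47.1° = 2.497 m; N'_6 = 29·cos47.1° − 2·2.497 = 14.7; c'Δl = 28.97; W sinα = 21.2
Σc'Δl = 192.1 kN/m; ΣN' = 558.8 kN/m; ΣW sinα = 302.5 kN/m
Resisting = 192.1 + 558.8·tan29.3° = 192.1 + 313.6 = 505.6 kN/m
FS = 505.6 / 302.5 = 1.672

FS = 1.67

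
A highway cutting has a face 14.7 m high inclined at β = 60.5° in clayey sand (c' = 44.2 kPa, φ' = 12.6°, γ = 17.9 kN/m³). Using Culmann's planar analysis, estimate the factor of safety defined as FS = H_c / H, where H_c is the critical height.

H_c = (4c'/γ) · sinβ cosφ' / [1 − cos(β − φ')]
    = (4·44.2/17.9) · sin60.5°·cos12.6° / [1 − cos47.9°]
    = 9.877 · 0.8494 / 0.3296 = 25.46 m
FS = H_c / H = 25.46 / 14.7 = 1.732

FS = 1.73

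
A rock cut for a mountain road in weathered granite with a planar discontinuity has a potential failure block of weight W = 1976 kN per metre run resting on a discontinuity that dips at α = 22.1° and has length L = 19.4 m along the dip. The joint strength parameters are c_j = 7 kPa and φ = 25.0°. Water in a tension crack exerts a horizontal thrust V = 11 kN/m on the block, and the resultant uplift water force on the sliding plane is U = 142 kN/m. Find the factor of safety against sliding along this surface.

FS = 1.22

Resolving the block weight along and normal to the plane and applying the Mohr–Coulomb strength on the joint:
N' = W cosα − U − V sinα = 1976·cos22.1° − 142 − 11·sin22.1° = 1684.7 kN/m
Driving force T = W sinα + V cosα = 1976·sin22.1° + 11·cos22.1° = 753.6 kN/m
Resisting force R = c_j·L + N'·tanφ = 7·19.4 + 1684.7·tan25.0° = 135.8 + 785.6 = 921.4 kN/m
FS = R / T = 921.4 / 753.6 = 1.223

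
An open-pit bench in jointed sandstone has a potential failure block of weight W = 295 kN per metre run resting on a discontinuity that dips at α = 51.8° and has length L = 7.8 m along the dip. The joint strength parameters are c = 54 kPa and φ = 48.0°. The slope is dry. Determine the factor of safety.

FS = 2.69

Resolving the block weight along and normal to the plane and applying the Mohr–Coulomb strength on the joint:
N' = W cosα = 295·cos51.8° = 182.4 kN/m
Driving force T = W sinα = 295·sin51.8° = 231.8 kN/m
Resisting force R = c·L + N'·tanφ = 54·7.8 + 182.4·tan48.0° = 421.2 + 202.6 = 623.8 kN/m
FS = R / T = 623.8 / 231.8 = 2.691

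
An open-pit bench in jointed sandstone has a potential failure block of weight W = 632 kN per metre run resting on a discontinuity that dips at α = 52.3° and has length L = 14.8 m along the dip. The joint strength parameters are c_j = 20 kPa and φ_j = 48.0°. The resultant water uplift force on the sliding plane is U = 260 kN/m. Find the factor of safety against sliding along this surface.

FS = 0.87

Resolving the block weight along and normal to the plane and applying the Mohr–Coulomb strength on the joint:
N' = W cosα − U = 632·cos52.3° − 260 = 126.5 kN/m
Driving force T = W sinα = 632·sin52.3° = 500.1 kN/m
Resisting force R = c_j·L + N'·tanφ_j = 20·14.8 + 126.5·tan48.0° = 296.0 + 140.5 = 436.5 kN/m
FS = R / T = 436.5 / 500.1 = 0.873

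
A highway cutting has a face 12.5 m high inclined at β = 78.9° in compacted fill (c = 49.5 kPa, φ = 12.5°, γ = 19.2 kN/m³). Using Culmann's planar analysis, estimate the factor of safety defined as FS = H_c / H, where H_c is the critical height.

H_c = (4c/γ) · sinβ cosφ / [1 − cos(β − φ)]
    = (4·49.5/19.2) · sin78.9°·cos12.5° / [1 − cos66.4°]
    = 10.312 · 0.9580 / 0.5997 = 16.48 m
FS = H_c / H = 16.48 / 12.5 = 1.318

FS = 1.32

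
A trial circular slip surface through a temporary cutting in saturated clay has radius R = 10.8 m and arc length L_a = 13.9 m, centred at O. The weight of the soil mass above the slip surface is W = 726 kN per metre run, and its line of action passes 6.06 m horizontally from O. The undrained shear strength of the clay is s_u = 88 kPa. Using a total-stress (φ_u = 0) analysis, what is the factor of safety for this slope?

FS = 3.00

Taking moments about the centre O, the resisting moment is provided by the undrained shear strength acting along the arc:
M_R = s_u·L_a·R = 88·13.90·10.8 = 13210.6 kN·m/m
M_D = W·d = 726·6.06 = 4399.6 kN·m/m
FS = M_R / M_D = 13210.6 / 4399.6 = 3.003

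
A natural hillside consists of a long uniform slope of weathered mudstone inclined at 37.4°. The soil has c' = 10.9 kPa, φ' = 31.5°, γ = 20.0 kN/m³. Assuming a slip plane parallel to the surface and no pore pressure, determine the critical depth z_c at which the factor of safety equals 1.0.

z_c = 5.69 m

Setting FS = 1.00 in FS = [c' + γz cos²β tanφ'] / [γz sinβ cosβ] and solving for z:
z = c' / [γ cosβ (FS·sinβ − cosβ·tanφ')]
  = 10.9 / [20.0·cos37.4°·(1.00·sin37.4° − cos37.4°·tan31.5°)]
  = 10.9 / [20.0·0.7944·(1.00·0.6074 − 0.7944·0.6128)]
  = 10.9 / 1.9155 = 5.691 m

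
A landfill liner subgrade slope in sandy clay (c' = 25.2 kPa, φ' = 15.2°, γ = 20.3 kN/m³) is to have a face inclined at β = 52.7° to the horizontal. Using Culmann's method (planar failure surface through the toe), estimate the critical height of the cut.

Culmann's analysis gives the critical failure plane at α_cr = (β + φ')/2 = (52.7 + 15.2)/2 = 34.0°, and the critical height
H_c = (4c'/γ) · sinβ cosφ' / [1 − cos(β − φ')]
    = (4·25.2/20.3) · sin52.7°·cos15.2° / [1 − cos(37.5°)]
    = 4.966 · 0.7955·0.9650 / [1 − 0.7934]
    = 4.966 · 0.7676 / 0.2066
    = 18.45 m

H_c = 18.45 m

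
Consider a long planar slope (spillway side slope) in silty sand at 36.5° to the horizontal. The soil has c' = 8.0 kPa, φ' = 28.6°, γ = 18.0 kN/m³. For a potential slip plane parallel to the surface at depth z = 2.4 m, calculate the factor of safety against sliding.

FS = 1.12

For an infinite slope with a slip plane parallel to the surface (no pore pressure): FS = [c' + γz cos²β tanφ'] / [γz sinβ cosβ].
γz = 18.0·2.4 = 43.20 kN/m²
Numerator = 8.0 + 43.20·cos²36.5°·tan28.6° = 8.0 + 43.20·0.6462·0.5452 = 23.220 kPa
Denominator = 43.20·sin36.5°·cos36.5° = 43.20·0.5948·0.8039 = 20.656 kPa
FS = 23.220 / 20.656 = 1.124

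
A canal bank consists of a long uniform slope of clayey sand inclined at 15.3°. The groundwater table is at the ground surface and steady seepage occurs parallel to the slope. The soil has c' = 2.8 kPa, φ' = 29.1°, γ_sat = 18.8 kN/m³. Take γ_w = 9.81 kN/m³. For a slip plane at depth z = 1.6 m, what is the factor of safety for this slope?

With seepage parallel to the slope and the water table at the surface, the effective normal stress on the slip plane uses the buoyant unit weight γ' = γ_sat − γ_w while the driving shear stress uses γ_sat:
FS = [c' + γ' z cos²β tanφ'] / [γ_sat z sinβ cosβ]
γ' = 18.8 − 9.81 = 8.99 kN/m³
Numerator = 2.8 + 8.99·1.6·cos²15.3°·tan29.1° = 2.8 + 8.99·1.6·0.9304·0.5566 = 10.249 kPa
Denominator = 18.8·1.6·sin15.3°·cos15.3° = 18.8·1.6·0.2639·0.9646 = 7.656 kPa
FS = 10.249 / 7.656 = 1.339

FS = 1.34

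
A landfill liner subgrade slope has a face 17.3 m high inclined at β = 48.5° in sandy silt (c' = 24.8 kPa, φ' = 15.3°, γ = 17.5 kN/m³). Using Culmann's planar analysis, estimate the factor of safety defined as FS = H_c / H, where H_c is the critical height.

H_c = (4c'/γ) · sinβ cosφ' / [1 − cos(β − φ')]
    = (4·24.8/17.5) · sin48.5°·cos15.3° / [1 − cos33.2°]
    = 5.669 · 0.7224 / 0.1632 = 25.09 m
FS = H_c / H = 25.09 / 17.3 = 1.450

FS = 1.45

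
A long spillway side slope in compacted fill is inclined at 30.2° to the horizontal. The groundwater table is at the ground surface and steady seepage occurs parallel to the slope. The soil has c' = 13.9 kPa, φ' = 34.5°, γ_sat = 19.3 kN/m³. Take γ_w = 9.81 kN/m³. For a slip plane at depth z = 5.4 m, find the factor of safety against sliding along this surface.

With seepage parallel to the slope and the water table at the surface, the effective normal stress on the slip plane uses the buoyant unit weight γ' = γ_sat − γ_w while the driving shear stress uses γ_sat:
FS = [c' + γ' z cos²β tanφ'] / [γ_sat z sinβ cosβ]
γ' = 19.3 − 9.81 = 9.49 kN/m³
Numerator = 13.9 + 9.49·5.4·cos²30.2°·tan34.5° = 13.9 + 9.49·5.4·0.7470·0.6873 = 40.209 kPa
Denominator = 19.3·5.4·sin30.2°·cos30.2° = 19.3·5.4·0.5030·0.8643 = 45.309 kPa
FS = 40.209 / 45.309 = 0.887

FS = 0.89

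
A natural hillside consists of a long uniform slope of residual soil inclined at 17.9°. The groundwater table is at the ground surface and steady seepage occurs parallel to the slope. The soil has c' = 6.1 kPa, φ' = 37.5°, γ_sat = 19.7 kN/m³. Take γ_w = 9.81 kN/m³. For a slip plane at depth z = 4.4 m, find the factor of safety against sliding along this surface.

With seepage parallel to the slope and the water table at the surface, the effective normal stress on the slip plane uses the buoyant unit weight γ' = γ_sat − γ_w while the driving shear stress uses γ_sat:
FS = [c' + γ' z cos²β tanφ'] / [γ_sat z sinβ cosβ]
γ' = 19.7 − 9.81 = 9.89 kN/m³
Numerator = 6.1 + 9.89·4.4·cos²17.9°·tan37.5° = 6.1 + 9.89·4.4·0.9055·0.7673 = 36.337 kPa
Denominator = 19.7·4.4·sin17.9°·cos17.9° = 19.7·4.4·0.3074·0.9516 = 25.352 kPa
FS = 36.337 / 25.352 = 1.433

FS = 1.43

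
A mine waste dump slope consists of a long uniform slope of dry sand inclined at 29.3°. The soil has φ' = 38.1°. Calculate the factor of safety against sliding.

FS = 1.40

For a dry cohesionless infinite slope the factor of safety is FS = tanφ' / tanβ.
FS = tan38.1° / tan29.3° = 0.7841 / 0.5612 = 1.397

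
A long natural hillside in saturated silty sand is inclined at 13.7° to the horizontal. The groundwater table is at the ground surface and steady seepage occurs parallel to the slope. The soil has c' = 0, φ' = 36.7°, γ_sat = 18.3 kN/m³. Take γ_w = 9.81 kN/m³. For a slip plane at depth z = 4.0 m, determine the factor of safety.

With seepage parallel to the slope and the water table at the surface, the effective normal stress on the slip plane uses the buoyant unit weight γ' = γ_sat − γ_w while the driving shear stress uses γ_sat:
FS = [c' + γ' z cos²β tanφ'] / [γ_sat z sinβ cosβ]
(For c' = 0 this reduces to FS = (γ'/γ_sat)·tanφ'/tanβ.)
γ' = 18.3 − 9.81 = 8.49 kN/m³
Numerator = 0.0 + 8.49·4.0·cos²13.7°·tan36.7° = 0.0 + 8.49·4.0·0.9439·0.7454 = 23.893 kPa
Denominator = 18.3·4.0·sin13.7°·cos13.7° = 18.3·4.0·0.2368·0.9715 = 16.843 kPa
FS = 23.893 / 16.843 = 1.419

FS = 1.42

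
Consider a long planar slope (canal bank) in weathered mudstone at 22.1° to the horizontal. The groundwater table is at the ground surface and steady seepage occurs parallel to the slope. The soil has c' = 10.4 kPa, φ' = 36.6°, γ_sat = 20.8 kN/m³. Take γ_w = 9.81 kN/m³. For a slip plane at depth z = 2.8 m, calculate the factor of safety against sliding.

FS = 1.48

With seepage parallel to the slope and the water table at the surface, the effective normal stress on the slip plane uses the buoyant unit weight γ' = γ_sat − γ_w while the driving shear stress uses γ_sat:
FS = [c' + γ' z cos²β tanφ'] / [γ_sat z sinβ cosβ]
γ' = 20.8 − 9.81 = 10.99 kN/m³
Numerator = 10.4 + 10.99·2.8·cos²22.1°·tan36.6° = 10.4 + 10.99·2.8·0.8585·0.7427 = 30.019 kPa
Denominator = 20.8·2.8·sin22.1°·cos22.1° = 20.8·2.8·0.3762·0.9265 = 20.301 kPa
FS = 30.019 / 20.301 = 1.479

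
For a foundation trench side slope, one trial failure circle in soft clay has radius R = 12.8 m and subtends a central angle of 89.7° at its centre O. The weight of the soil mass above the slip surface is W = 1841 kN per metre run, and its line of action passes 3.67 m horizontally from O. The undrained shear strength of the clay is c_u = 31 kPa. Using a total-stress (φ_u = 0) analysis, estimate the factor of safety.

Taking moments about the centre O, the resisting moment is provided by the undrained shear strength acting along the arc:
Arc length L_a = R·θ = 12.8·(89.7°·π/180) = 12.8·1.5656 = 20.04 m
M_R = c_u·L_a·R = 31·20.04·12.8 = 7951.5 kN·m/m
M_D = W·d = 1841·3.67 = 6756.5 kN·m/m
FS = M_R / M_D = 7951.5 / 6756.5 = 1.177

FS = 1.18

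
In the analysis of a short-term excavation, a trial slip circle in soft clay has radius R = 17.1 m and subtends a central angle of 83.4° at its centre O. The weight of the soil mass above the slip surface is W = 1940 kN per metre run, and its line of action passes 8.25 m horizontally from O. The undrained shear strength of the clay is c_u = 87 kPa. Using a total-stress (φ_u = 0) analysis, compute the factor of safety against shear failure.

FS = 2.31

Taking moments about the centre O, the resisting moment is provided by the undrained shear strength acting along the arc:
Arc length L_a = R·θ = 17.1·(83.4°·π/180) = 17.1·1.4556 = 24.89 m
M_R = c_u·L_a·R = 87·24.89·17.1 = 37030.1 kN·m/m
M_D = W·d = 1940·8.25 = 16005.0 kN·m/m
FS = M_R / M_D = 37030.1 / 16005.0 = 2.314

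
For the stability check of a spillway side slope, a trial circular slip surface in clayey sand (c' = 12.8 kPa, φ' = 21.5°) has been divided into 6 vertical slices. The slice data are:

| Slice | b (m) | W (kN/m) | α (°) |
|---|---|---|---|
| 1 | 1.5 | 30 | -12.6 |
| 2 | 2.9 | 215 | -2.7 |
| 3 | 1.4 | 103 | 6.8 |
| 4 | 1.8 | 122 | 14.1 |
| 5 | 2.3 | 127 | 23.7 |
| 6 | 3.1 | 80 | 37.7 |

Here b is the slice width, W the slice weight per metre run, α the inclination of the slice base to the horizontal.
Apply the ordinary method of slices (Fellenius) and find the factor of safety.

Ordinary method of slices: FS = Σ[c'·Δl_i + (W_i cosα_i)·tanφ'] / Σ W_i sinα_i, with Δl_i = b_i / cosα_i.
Slice 1: Δl = 1.5/cos(-12.6°) = 1.537 m; N'_1 = 30·cos(-12.6°) = 29.3; c'Δl = 19.67; W sinα = -6.5
Slice 2: Δl = 2.9/cos(-2.7°) = 2.903 m; N'_2 = 215·cos(-2.7°) = 214.8; c'Δl = 37.16; W sinα = -10.1
Slice 3: Δl = 1.4/cos6.8° = 1.410 m; N'_3 = 103·cos6.8° = 102.3; c'Δl = 18.05; W sinα = 12.2
Slice 4: Δl = 1.8/cos14.1° = 1.856 m; N'_4 = 122·cos14.1° = 118.3; c'Δl = 23.76; W sinα = 29.7
Slice 5: Δl = 2.3/cos23.7° = 2.512 m; N'_5 = 127·cos23.7° = 116.3; c'Δl = 32.15; W sinα = 51.0
Slice 6: Δl = 3.1/cos37.7° = 3.918 m; N'_6 = 80·cos37.7° = 63.3; c'Δl = 50.15; W sinα = 48.9
Σc'Δl = 180.9 kN/m; ΣN' = 644.2 kN/m; ΣW sinα = 125.2 kN/m
Resisting = 180.9 + 644.2·tan21.5° = 180.9 + 253.8 = 434.7 kN/m
FS = 434.7 / 125.2 = 3.472

FS = 3.47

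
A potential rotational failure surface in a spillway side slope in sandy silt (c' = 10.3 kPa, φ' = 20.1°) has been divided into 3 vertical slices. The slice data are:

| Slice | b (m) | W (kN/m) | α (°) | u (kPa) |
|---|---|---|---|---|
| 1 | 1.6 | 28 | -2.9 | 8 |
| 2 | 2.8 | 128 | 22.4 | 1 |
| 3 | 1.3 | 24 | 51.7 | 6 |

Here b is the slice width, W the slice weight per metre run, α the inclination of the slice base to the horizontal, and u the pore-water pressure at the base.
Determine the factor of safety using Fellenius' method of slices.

Ordinary method of slices: FS = Σ[c'·Δl_i + (W_i cosα_i − u_i·Δl_i)·tanφ'] / Σ W_i sinα_i, with Δl_i = b_i / cosα_i.
Slice 1: Δl = 1.6/cos(-2.9°) = 1.602 m; N'_1 = 28·cos(-2.9°) − 8·1.602 = 15.1; c'Δl = 16.50; W sinα = -1.4
Slice 2: Δl = 2.8/cos22.4° = 3.029 m; N'_2 = 128·cos22.4° − 1·3.029 = 115.3; c'Δl = 31.19; W sinα = 48.8
Slice 3: Δl = 1.3/cos51.7° = 2.098 m; N'_3 = 24·cos51.7° − 6·2.098 = 2.3; c'Δl = 21.60; W sinα = 18.8
Σc'Δl = 69.3 kN/m; ΣN' = 132.8 kN/m; ΣW sinα = 66.2 kN/m
Resisting = 69.3 + 132.8·tan20.1° = 69.3 + 48.6 = 117.9 kN/m
FS = 117.9 / 66.2 = 1.781

FS = 1.78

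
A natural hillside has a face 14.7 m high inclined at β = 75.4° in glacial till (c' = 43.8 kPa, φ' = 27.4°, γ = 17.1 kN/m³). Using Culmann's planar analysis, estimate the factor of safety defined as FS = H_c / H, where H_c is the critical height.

H_c = (4c'/γ) · sinβ cosφ' / [1 − cos(β − φ')]
    = (4·43.8/17.1) · sin75.4°·cos27.4° / [1 − cos48.0°]
    = 10.246 · 0.8591 / 0.3309 = 26.60 m
FS = H_c / H = 26.60 / 14.7 = 1.810

FS = 1.81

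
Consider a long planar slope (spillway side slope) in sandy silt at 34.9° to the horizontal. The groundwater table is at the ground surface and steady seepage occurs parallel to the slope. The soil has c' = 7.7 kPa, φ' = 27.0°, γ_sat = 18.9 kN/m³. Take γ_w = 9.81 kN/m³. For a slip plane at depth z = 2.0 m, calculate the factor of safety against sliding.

With seepage parallel to the slope and the water table at the surface, the effective normal stress on the slip plane uses the buoyant unit weight γ' = γ_sat − γ_w while the driving shear stress uses γ_sat:
FS = [c' + γ' z cos²β tanφ'] / [γ_sat z sinβ cosβ]
γ' = 18.9 − 9.81 = 9.09 kN/m³
Numerator = 7.7 + 9.09·2.0·cos²34.9°·tan27.0° = 7.7 + 9.09·2.0·0.6726·0.5095 = 13.931 kPa
Denominator = 18.9·2.0·sin34.9°·cos34.9° = 18.9·2.0·0.5721·0.8202 = 17.738 kPa
FS = 13.931 / 17.738 = 0.785

FS = 0.79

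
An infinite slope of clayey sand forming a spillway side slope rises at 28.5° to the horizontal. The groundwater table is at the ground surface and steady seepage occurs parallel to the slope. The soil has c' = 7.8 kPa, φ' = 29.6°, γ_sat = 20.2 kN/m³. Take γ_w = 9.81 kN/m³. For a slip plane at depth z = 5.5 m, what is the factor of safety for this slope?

FS = 0.71

With seepage parallel to the slope and the water table at the surface, the effective normal stress on the slip plane uses the buoyant unit weight γ' = γ_sat − γ_w while the driving shear stress uses γ_sat:
FS = [c' + γ' z cos²β tanφ'] / [γ_sat z sinβ cosβ]
γ' = 20.2 − 9.81 = 10.39 kN/m³
Numerator = 7.8 + 10.39·5.5·cos²28.5°·tan29.6° = 7.8 + 10.39·5.5·0.7723·0.5681 = 32.872 kPa
Denominator = 20.2·5.5·sin28.5°·cos28.5° = 20.2·5.5·0.4772·0.8788 = 46.588 kPa
FS = 32.872 / 46.588 = 0.706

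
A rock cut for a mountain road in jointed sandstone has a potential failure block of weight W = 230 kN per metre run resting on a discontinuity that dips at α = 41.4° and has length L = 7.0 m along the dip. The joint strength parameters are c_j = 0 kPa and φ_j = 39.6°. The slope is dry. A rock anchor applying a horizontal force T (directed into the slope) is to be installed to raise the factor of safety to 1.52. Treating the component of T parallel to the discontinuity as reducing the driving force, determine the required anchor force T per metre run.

T = 52 kN/m

Resolving forces along and normal to the sliding plane, with the horizontal anchor force T adding T·sinα to the effective normal force and T·cosα acting up the plane against the driving force:
FS = [c_jL + (W cosα + T sinα) tanφ_j] / [W sinα − T cosα]
Without the anchor: N' = 172.5 kN/m, driving T_d = 152.1 kN/m, resisting R = 0·7.0 + 172.5·tan39.6° = 142.7 kN/m, FS = 0.94.
Setting FS = 1.52 and solving for T:
1.52·(152.1 − T cos41.4°) = 142.7 + T sin41.4°·tan39.6°
T·(sin41.4°·tan39.6° + 1.52·cos41.4°) = 1.52·152.1 − 142.7
T·(0.6613·0.8273 + 1.52·0.7501) = 231.2 − 142.7 = 88.5
T·1.6873 = 88.5
T = 52.4 kN/m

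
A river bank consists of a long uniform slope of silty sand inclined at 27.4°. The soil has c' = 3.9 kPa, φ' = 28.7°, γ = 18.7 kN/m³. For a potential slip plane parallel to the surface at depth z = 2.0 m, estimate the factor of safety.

For an infinite slope with a slip plane parallel to the surface (no pore pressure): FS = [c' + γz cos²β tanφ'] / [γz sinβ cosβ].
γz = 18.7·2.0 = 37.40 kN/m²
Numerator = 3.9 + 37.40·cos²27.4°·tan28.7° = 3.9 + 37.40·0.7882·0.5475 = 20.039 kPa
Denominator = 37.40·sin27.4°·cos27.4° = 37.40·0.4602·0.8878 = 15.281 kPa
FS = 20.039 / 15.281 = 1.311

FS = 1.31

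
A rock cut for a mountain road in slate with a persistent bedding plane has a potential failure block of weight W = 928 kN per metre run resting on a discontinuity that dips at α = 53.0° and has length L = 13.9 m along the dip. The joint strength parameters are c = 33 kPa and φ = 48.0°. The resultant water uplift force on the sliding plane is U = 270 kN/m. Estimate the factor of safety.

FS = 1.05

Resolving the block weight along and normal to the plane and applying the Mohr–Coulomb strength on the joint:
N' = W cosα − U = 928·cos53.0° − 270 = 288.5 kN/m
Driving force T = W sinα = 928·sin53.0° = 741.1 kN/m
Resisting force R = c·L + N'·tanφ = 33·13.9 + 288.5·tan48.0° = 458.7 + 320.4 = 779.1 kN/m
FS = R / T = 779.1 / 741.1 = 1.051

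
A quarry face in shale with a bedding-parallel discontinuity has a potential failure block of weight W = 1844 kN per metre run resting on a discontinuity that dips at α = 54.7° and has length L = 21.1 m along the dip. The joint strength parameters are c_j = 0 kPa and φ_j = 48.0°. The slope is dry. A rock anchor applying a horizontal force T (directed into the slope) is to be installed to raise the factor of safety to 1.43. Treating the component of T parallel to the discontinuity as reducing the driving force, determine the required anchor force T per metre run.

T = 559 kN/m

Resolving forces along and normal to the sliding plane, with the horizontal anchor force T adding T·sinα to the effective normal force and T·cosα acting up the plane against the driving force:
FS = [c_jL + (W cosα + T sinα) tanφ_j] / [W sinα − T cosα]
Without the anchor: N' = 1065.6 kN/m, driving T_d = 1505.0 kN/m, resisting R = 0·21.1 + 1065.6·tan48.0° = 1183.4 kN/m, FS = 0.79.
Setting FS = 1.43 and solving for T:
1.43·(1505.0 − T cos54.7°) = 1183.4 + T sin54.7°·tan48.0°
T·(sin54.7°·tan48.0° + 1.43·cos54.7°) = 1.43·1505.0 − 1183.4
T·(0.8161·1.1106 + 1.43·0.5779) = 2152.1 − 1183.4 = 968.7
T·1.7327 = 968.7
T = 559.0 kN/m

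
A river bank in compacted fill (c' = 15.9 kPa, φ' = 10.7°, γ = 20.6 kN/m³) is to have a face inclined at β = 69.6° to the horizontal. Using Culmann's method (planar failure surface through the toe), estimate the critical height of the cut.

Culmann's analysis gives the critical failure plane at α_cr = (β + φ')/2 = (69.6 + 10.7)/2 = 40.1°, and the critical height
H_c = (4c'/γ) · sinβ cosφ' / [1 − cos(β − φ')]
    = (4·15.9/20.6) · sin69.6°·cos10.7° / [1 − cos(58.9°)]
    = 3.087 · 0.9373·0.9826 / [1 − 0.5165]
    = 3.087 · 0.9210 / 0.4835
    = 5.88 m

H_c = 5.88 m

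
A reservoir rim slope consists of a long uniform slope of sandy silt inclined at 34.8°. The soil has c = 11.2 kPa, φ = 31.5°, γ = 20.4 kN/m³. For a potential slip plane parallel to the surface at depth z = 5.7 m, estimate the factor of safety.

FS = 1.09

For an infinite slope with a slip plane parallel to the surface (no pore pressure): FS = [c + γz cos²β tanφ] / [γz sinβ cosβ].
γz = 20.4·5.7 = 116.28 kN/m²
Numerator = 11.2 + 116.28·cos²34.8°·tan31.5° = 11.2 + 116.28·0.6743·0.6128 = 59.247 kPa
Denominator = 116.28·sin34.8°·cos34.8° = 116.28·0.5707·0.8211 = 54.494 kPa
FS = 59.247 / 54.494 = 1.087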